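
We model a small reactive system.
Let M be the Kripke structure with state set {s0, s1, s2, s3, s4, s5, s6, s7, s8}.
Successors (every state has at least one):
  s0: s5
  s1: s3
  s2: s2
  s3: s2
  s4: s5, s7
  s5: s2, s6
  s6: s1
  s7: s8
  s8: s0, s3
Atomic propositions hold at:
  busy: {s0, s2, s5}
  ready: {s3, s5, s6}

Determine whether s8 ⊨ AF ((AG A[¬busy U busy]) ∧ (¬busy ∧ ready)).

No

Sat(¬busy) = {s1, s3, s4, s6, s7, s8}
A[¬busy U busy]: least fixpoint, start Z0 = Sat(busy) = {s0, s2, s5}, add states in Sat(¬busy) with every successor in Z. Z1 = {s0, s2, s3, s5}; Z2 = {s0, s1, s2, s3, s5, s8}; Z3 = {s0, s1, s2, s3, s5, s6, s7, s8}; Z4 = {s0, s1, s2, s3, s4, s5, s6, s7, s8}; fixed.
Sat(A[¬busy U busy]) = {s0, s1, s2, s3, s4, s5, s6, s7, s8}
AG A[¬busy U busy]: greatest fixpoint, start Z0 = {s0, s1, s2, s3, s4, s5, s6, s7, s8}, keep only states in Sat with every successor in Z. Already a fixed point.
Sat(AG A[¬busy U busy]) = {s0, s1, s2, s3, s4, s5, s6, s7, s8}
Sat(¬busy ∧ ready) = {s3, s6}
Sat((AG A[¬busy U busy]) ∧ (¬busy ∧ ready)) = {s3, s6}
AF ((AG A[¬busy U busy]) ∧ (¬busy ∧ ready)): least fixpoint, start Z0 = {s3, s6}, add states with every successor in Z. Z1 = {s1, s3, s6}; fixed.
Sat(AF ((AG A[¬busy U busy]) ∧ (¬busy ∧ ready))) = {s1, s3, s6}
s8 ∉ Sat(AF ((AG A[¬busy U busy]) ∧ (¬busy ∧ ready))) = {s1, s3, s6}, so the formula does not hold at s8.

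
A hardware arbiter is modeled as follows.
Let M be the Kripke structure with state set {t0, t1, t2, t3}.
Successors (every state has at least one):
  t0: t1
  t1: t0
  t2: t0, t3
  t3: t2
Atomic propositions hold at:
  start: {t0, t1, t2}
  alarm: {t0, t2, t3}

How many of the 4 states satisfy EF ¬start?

2

Sat(¬start) = {t3}
EF ¬start: least fixpoint, start Z0 = {t3}, add states with some successor in Z. Z1 = {t2, t3}; fixed.
Sat(EF ¬start) = {t2, t3}
|Sat(EF ¬start)| = |{t2, t3}| = 2.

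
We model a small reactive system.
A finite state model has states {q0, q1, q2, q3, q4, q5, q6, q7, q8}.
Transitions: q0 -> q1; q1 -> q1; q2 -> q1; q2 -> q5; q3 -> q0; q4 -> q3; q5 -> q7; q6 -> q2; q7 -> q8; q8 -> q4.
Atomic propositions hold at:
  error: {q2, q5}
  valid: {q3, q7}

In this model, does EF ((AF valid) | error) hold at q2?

Yes

AF valid: least fixpoint, start Z0 = {q3, q7}, add states with every successor in Z. Z1 = {q3, q4, q5, q7}; Z2 = {q3, q4, q5, q7, q8}; fixed.
Sat(AF valid) = {q3, q4, q5, q7, q8}
Sat((AF valid) | error) = {q2, q3, q4, q5, q7, q8}
EF ((AF valid) | error): least fixpoint, start Z0 = {q2, q3, q4, q5, q7, q8}, add states with some successor in Z. Z1 = {q2, q3, q4, q5, q6, q7, q8}; fixed.
Sat(EF ((AF valid) | error)) = {q2, q3, q4, q5, q6, q7, q8}
q2 ∈ Sat(EF ((AF valid) | error)) = {q2, q3, q4, q5, q6, q7, q8}, so the formula holds at q2.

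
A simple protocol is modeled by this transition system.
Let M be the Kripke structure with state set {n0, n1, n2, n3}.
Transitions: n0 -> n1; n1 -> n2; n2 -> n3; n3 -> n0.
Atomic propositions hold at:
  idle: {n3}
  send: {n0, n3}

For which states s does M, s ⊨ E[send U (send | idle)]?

{n0, n3}

Sat(send | idle) = {n0, n3}
E[send U (send | idle)]: least fixpoint, start Z0 = Sat((send | idle)) = {n0, n3}, add states in Sat(send) with some successor in Z. Already a fixed point.
Sat(E[send U (send | idle)]) = {n0, n3}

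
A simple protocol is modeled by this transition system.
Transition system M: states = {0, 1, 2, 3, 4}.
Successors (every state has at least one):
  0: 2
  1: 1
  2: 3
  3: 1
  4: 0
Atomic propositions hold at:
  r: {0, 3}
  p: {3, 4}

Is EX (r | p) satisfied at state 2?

Sat(r | p) = {0, 3, 4}
Sat(EX (r | p)) = {s : some successor in {0, 3, 4}} = {2, 4}
2 ∈ Sat(EX (r | p)) = {2, 4}, so the formula holds at 2.

Yes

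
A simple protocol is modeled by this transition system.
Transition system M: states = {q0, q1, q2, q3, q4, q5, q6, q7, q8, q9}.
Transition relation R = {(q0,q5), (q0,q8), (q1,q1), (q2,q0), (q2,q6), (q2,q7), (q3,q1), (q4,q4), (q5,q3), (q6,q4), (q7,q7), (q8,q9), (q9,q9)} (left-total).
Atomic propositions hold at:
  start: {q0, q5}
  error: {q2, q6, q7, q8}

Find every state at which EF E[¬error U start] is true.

{q0, q2, q5}

Sat(¬error) = {q0, q1, q3, q4, q5, q9}
E[¬error U start]: least fixpoint, start Z0 = Sat(start) = {q0, q5}, add states in Sat(¬error) with some successor in Z. Already a fixed point.
Sat(E[¬error U start]) = {q0, q5}
EF E[¬error U start]: least fixpoint, start Z0 = {q0, q5}, add states with some successor in Z. Z1 = {q0, q2, q5}; fixed.
Sat(EF E[¬error U start]) = {q0, q2, q5}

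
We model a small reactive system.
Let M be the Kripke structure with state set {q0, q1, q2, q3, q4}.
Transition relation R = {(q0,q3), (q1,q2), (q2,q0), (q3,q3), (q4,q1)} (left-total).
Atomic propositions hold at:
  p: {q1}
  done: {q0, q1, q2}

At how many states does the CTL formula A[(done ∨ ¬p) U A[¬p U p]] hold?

Sat(¬p) = {q0, q2, q3, q4}
Sat(done ∨ ¬p) = {q0, q1, q2, q3, q4}
A[¬p U p]: least fixpoint, start Z0 = Sat(p) = {q1}, add states in Sat(¬p) with every successor in Z. Z1 = {q1, q4}; fixed.
Sat(A[¬p U p]) = {q1, q4}
A[(done ∨ ¬p) U A[¬p U p]]: least fixpoint, start Z0 = Sat(A[¬p U p]) = {q1, q4}, add states in Sat(done ∨ ¬p) with every successor in Z. Already a fixed point.
Sat(A[(done ∨ ¬p) U A[¬p U p]]) = {q1, q4}
|Sat(A[(done ∨ ¬p) U A[¬p U p]])| = |{q1, q4}| = 2.

2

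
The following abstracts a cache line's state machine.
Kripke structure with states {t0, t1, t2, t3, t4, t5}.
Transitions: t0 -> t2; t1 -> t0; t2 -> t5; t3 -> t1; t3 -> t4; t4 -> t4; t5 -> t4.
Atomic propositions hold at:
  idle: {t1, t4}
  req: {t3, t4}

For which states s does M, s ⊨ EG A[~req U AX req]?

{t0, t1, t2, t4, t5}

Sat(~req) = {t0, t1, t2, t5}
Sat(AX req) = {s : every successor in {t3, t4}} = {t4, t5}
A[~req U AX req]: least fixpoint, start Z0 = Sat(AX req) = {t4, t5}, add states in Sat(~req) with every successor in Z. Z1 = {t2, t4, t5}; Z2 = {t0, t2, t4, t5}; Z3 = {t0, t1, t2, t4, t5}; fixed.
Sat(A[~req U AX req]) = {t0, t1, t2, t4, t5}
EG A[~req U AX req]: greatest fixpoint, start Z0 = {t0, t1, t2, t4, t5}, keep only states in Sat with some successor in Z. Already a fixed point.
Sat(EG A[~req U AX req]) = {t0, t1, t2, t4, t5}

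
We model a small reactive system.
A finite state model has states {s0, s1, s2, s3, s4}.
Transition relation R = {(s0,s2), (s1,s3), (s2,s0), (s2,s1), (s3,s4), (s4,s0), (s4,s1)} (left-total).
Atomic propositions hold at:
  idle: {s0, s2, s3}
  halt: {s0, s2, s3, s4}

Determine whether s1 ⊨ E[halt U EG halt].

EG halt: greatest fixpoint, start Z0 = {s0, s2, s3, s4}, keep only states in Sat with some successor in Z. Already a fixed point.
Sat(EG halt) = {s0, s2, s3, s4}
E[halt U EG halt]: least fixpoint, start Z0 = Sat(EG halt) = {s0, s2, s3, s4}, add states in Sat(halt) with some successor in Z. Already a fixed point.
Sat(E[halt U EG halt]) = {s0, s2, s3, s4}
s1 ∉ Sat(E[halt U EG halt]) = {s0, s2, s3, s4}, so the formula does not hold at s1.

No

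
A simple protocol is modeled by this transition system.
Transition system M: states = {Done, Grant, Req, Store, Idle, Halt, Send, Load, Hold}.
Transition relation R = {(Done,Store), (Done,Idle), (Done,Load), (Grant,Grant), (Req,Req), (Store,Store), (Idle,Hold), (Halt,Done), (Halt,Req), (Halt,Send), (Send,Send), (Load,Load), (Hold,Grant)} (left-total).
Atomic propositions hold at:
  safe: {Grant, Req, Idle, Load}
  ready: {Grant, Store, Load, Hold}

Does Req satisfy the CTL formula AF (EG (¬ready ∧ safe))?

Yes

Sat(¬ready) = {Done, Req, Idle, Halt, Send}
Sat(¬ready ∧ safe) = {Req, Idle}
EG (¬ready ∧ safe): greatest fixpoint, start Z0 = {Req, Idle}, keep only states in Sat with some successor in Z. Z1 = {Req}; fixed.
Sat(EG (¬ready ∧ safe)) = {Req}
AF (EG (¬ready ∧ safe)): least fixpoint, start Z0 = {Req}, add states with every successor in Z. Already a fixed point.
Sat(AF (EG (¬ready ∧ safe))) = {Req}
Req ∈ Sat(AF (EG (¬ready ∧ safe))) = {Req}, so the formula holds at Req.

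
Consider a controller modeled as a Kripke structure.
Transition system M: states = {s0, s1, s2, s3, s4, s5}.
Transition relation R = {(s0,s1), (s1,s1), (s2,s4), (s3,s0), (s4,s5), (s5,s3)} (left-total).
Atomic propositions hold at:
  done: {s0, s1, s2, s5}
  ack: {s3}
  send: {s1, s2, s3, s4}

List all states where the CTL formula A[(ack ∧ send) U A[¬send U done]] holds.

Sat(ack ∧ send) = {s3}
Sat(¬send) = {s0, s5}
A[¬send U done]: least fixpoint, start Z0 = Sat(done) = {s0, s1, s2, s5}, add states in Sat(¬send) with every successor in Z. Already a fixed point.
Sat(A[¬send U done]) = {s0, s1, s2, s5}
A[(ack ∧ send) U A[¬send U done]]: least fixpoint, start Z0 = Sat(A[¬send U done]) = {s0, s1, s2, s5}, add states in Sat(ack ∧ send) with every successor in Z. Z1 = {s0, s1, s2, s3, s5}; fixed.
Sat(A[(ack ∧ send) U A[¬send U done]]) = {s0, s1, s2, s3, s5}

{s0, s1, s2, s3, s5}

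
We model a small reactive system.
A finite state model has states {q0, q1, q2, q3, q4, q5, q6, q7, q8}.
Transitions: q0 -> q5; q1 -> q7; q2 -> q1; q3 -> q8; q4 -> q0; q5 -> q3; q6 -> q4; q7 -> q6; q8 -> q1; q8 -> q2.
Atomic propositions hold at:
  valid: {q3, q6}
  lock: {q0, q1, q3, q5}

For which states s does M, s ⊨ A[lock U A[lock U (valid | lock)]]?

Sat(valid | lock) = {q0, q1, q3, q5, q6}
A[lock U (valid | lock)]: least fixpoint, start Z0 = Sat((valid | lock)) = {q0, q1, q3, q5, q6}, add states in Sat(lock) with every successor in Z. Already a fixed point.
Sat(A[lock U (valid | lock)]) = {q0, q1, q3, q5, q6}
A[lock U A[lock U (valid | lock)]]: least fixpoint, start Z0 = Sat(A[lock U (valid | lock)]) = {q0, q1, q3, q5, q6}, add states in Sat(lock) with every successor in Z. Already a fixed point.
Sat(A[lock U A[lock U (valid | lock)]]) = {q0, q1, q3, q5, q6}

{q0, q1, q3, q5, q6}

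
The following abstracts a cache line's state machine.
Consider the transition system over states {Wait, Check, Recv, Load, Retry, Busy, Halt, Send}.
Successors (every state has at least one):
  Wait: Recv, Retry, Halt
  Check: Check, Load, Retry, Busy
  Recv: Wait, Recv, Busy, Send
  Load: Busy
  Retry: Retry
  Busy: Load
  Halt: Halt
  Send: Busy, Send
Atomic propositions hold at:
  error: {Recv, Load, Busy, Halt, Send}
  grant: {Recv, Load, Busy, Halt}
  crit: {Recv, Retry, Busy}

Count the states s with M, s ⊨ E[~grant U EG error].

Sat(~grant) = {Wait, Check, Retry, Send}
EG error: greatest fixpoint, start Z0 = {Recv, Load, Busy, Halt, Send}, keep only states in Sat with some successor in Z. Already a fixed point.
Sat(EG error) = {Recv, Load, Busy, Halt, Send}
E[~grant U EG error]: least fixpoint, start Z0 = Sat(EG error) = {Recv, Load, Busy, Halt, Send}, add states in Sat(~grant) with some successor in Z. Z1 = {Wait, Check, Recv, Load, Busy, Halt, Send}; fixed.
Sat(E[~grant U EG error]) = {Wait, Check, Recv, Load, Busy, Halt, Send}
|Sat(E[~grant U EG error])| = |{Wait, Check, Recv, Load, Busy, Halt, Send}| = 7.

7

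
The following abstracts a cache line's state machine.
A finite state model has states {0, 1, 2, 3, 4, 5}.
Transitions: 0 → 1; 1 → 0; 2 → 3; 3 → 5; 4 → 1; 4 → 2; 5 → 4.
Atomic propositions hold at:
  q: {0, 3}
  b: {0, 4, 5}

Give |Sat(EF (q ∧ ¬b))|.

4

Sat(¬b) = {1, 2, 3}
Sat(q ∧ ¬b) = {3}
EF (q ∧ ¬b): least fixpoint, start Z0 = {3}, add states with some successor in Z. Z1 = {2, 3}; Z2 = {2, 3, 4}; Z3 = {2, 3, 4, 5}; fixed.
Sat(EF (q ∧ ¬b)) = {2, 3, 4, 5}
|Sat(EF (q ∧ ¬b))| = |{2, 3, 4, 5}| = 4.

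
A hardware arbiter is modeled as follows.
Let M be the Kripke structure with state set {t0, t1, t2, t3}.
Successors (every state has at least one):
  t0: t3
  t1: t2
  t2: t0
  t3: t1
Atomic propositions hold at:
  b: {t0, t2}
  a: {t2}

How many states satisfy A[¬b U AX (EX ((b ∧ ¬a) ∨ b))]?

Sat(¬b) = {t1, t3}
Sat(¬a) = {t0, t1, t3}
Sat(b ∧ ¬a) = {t0}
Sat((b ∧ ¬a) ∨ b) = {t0, t2}
Sat(EX ((b ∧ ¬a) ∨ b)) = {s : some successor in {t0, t2}} = {t1, t2}
Sat(AX (EX ((b ∧ ¬a) ∨ b))) = {s : every successor in {t1, t2}} = {t1, t3}
A[¬b U AX (EX ((b ∧ ¬a) ∨ b))]: least fixpoint, start Z0 = Sat(AX (EX ((b ∧ ¬a) ∨ b))) = {t1, t3}, add states in Sat(¬b) with every successor in Z. Already a fixed point.
Sat(A[¬b U AX (EX ((b ∧ ¬a) ∨ b))]) = {t1, t3}
|Sat(A[¬b U AX (EX ((b ∧ ¬a) ∨ b))])| = |{t1, t3}| = 2.

2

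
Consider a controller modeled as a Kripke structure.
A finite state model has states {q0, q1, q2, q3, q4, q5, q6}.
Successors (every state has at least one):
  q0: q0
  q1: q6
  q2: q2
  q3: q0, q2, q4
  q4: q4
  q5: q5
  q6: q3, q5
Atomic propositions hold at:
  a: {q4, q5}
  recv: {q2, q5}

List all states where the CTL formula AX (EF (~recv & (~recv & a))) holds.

Sat(~recv) = {q0, q1, q3, q4, q6}
Sat(~recv & a) = {q4}
Sat(~recv & (~recv & a)) = {q4}
EF (~recv & (~recv & a)): least fixpoint, start Z0 = {q4}, add states with some successor in Z. Z1 = {q3, q4}; Z2 = {q3, q4, q6}; Z3 = {q1, q3, q4, q6}; fixed.
Sat(EF (~recv & (~recv & a))) = {q1, q3, q4, q6}
Sat(AX (EF (~recv & (~recv & a)))) = {s : every successor in {q1, q3, q4, q6}} = {q1, q4}

{q1, q4}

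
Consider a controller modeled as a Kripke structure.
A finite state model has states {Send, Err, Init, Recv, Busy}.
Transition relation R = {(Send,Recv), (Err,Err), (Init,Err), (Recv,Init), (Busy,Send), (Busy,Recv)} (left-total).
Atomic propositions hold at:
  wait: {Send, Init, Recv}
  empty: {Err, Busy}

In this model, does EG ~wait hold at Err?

Sat(~wait) = {Err, Busy}
EG ~wait: greatest fixpoint, start Z0 = {Err, Busy}, keep only states in Sat with some successor in Z. Z1 = {Err}; fixed.
Sat(EG ~wait) = {Err}
Err ∈ Sat(EG ~wait) = {Err}, so the formula holds at Err.

Yes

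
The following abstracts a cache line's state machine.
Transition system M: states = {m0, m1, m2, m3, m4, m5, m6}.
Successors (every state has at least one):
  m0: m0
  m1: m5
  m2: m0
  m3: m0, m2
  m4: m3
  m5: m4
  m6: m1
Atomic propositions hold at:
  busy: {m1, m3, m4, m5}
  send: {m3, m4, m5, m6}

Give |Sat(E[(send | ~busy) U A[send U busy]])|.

Sat(~busy) = {m0, m2, m6}
Sat(send | ~busy) = {m0, m2, m3, m4, m5, m6}
A[send U busy]: least fixpoint, start Z0 = Sat(busy) = {m1, m3, m4, m5}, add states in Sat(send) with every successor in Z. Z1 = {m1, m3, m4, m5, m6}; fixed.
Sat(A[send U busy]) = {m1, m3, m4, m5, m6}
E[(send | ~busy) U A[send U busy]]: least fixpoint, start Z0 = Sat(A[send U busy]) = {m1, m3, m4, m5, m6}, add states in Sat(send | ~busy) with some successor in Z. Already a fixed point.
Sat(E[(send | ~busy) U A[send U busy]]) = {m1, m3, m4, m5, m6}
|Sat(E[(send | ~busy) U A[send U busy]])| = |{m1, m3, m4, m5, m6}| = 5.

5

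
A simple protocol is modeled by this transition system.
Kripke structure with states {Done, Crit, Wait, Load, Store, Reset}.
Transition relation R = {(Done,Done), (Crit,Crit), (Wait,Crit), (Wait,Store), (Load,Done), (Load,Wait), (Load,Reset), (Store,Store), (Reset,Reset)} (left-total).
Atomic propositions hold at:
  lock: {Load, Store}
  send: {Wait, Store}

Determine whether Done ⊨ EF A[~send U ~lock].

Sat(~send) = {Done, Crit, Load, Reset}
Sat(~lock) = {Done, Crit, Wait, Reset}
A[~send U ~lock]: least fixpoint, start Z0 = Sat(~lock) = {Done, Crit, Wait, Reset}, add states in Sat(~send) with every successor in Z. Z1 = {Done, Crit, Wait, Load, Reset}; fixed.
Sat(A[~send U ~lock]) = {Done, Crit, Wait, Load, Reset}
EF A[~send U ~lock]: least fixpoint, start Z0 = {Done, Crit, Wait, Load, Reset}, add states with some successor in Z. Already a fixed point.
Sat(EF A[~send U ~lock]) = {Done, Crit, Wait, Load, Reset}
Done ∈ Sat(EF A[~send U ~lock]) = {Done, Crit, Wait, Load, Reset}, so the formula holds at Done.

Yes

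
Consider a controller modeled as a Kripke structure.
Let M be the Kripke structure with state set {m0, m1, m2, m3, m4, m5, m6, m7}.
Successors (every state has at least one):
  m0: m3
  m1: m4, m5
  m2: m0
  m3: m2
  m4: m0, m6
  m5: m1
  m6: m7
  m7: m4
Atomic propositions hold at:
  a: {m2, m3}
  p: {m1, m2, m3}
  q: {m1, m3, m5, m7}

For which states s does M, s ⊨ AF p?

AF p: least fixpoint, start Z0 = {m1, m2, m3}, add states with every successor in Z. Z1 = {m0, m1, m2, m3, m5}; fixed.
Sat(AF p) = {m0, m1, m2, m3, m5}

{m0, m1, m2, m3, m5}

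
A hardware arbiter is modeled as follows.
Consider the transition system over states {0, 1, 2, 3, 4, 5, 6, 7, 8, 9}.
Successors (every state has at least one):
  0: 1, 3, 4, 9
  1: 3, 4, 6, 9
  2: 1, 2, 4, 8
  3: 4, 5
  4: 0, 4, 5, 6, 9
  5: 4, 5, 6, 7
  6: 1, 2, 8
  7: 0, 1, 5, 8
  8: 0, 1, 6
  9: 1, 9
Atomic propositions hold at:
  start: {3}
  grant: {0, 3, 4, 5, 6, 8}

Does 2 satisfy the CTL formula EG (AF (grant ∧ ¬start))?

No

Sat(¬start) = {0, 1, 2, 4, 5, 6, 7, 8, 9}
Sat(grant ∧ ¬start) = {0, 4, 5, 6, 8}
AF (grant ∧ ¬start): least fixpoint, start Z0 = {0, 4, 5, 6, 8}, add states with every successor in Z. Z1 = {0, 3, 4, 5, 6, 8}; fixed.
Sat(AF (grant ∧ ¬start)) = {0, 3, 4, 5, 6, 8}
EG (AF (grant ∧ ¬start)): greatest fixpoint, start Z0 = {0, 3, 4, 5, 6, 8}, keep only states in Sat with some successor in Z. Already a fixed point.
Sat(EG (AF (grant ∧ ¬start))) = {0, 3, 4, 5, 6, 8}
2 ∉ Sat(EG (AF (grant ∧ ¬start))) = {0, 3, 4, 5, 6, 8}, so the formula does not hold at 2.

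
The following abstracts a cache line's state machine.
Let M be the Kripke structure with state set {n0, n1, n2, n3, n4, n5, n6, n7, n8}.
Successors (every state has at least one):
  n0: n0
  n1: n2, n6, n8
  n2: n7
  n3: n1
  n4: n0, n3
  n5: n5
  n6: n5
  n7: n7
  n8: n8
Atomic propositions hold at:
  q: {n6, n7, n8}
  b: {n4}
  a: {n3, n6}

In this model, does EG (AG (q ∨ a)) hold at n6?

No

Sat(q ∨ a) = {n3, n6, n7, n8}
AG (q ∨ a): greatest fixpoint, start Z0 = {n3, n6, n7, n8}, keep only states in Sat with every successor in Z. Z1 = {n7, n8}; fixed.
Sat(AG (q ∨ a)) = {n7, n8}
EG (AG (q ∨ a)): greatest fixpoint, start Z0 = {n7, n8}, keep only states in Sat with some successor in Z. Already a fixed point.
Sat(EG (AG (q ∨ a))) = {n7, n8}
n6 ∉ Sat(EG (AG (q ∨ a))) = {n7, n8}, so the formula does not hold at n6.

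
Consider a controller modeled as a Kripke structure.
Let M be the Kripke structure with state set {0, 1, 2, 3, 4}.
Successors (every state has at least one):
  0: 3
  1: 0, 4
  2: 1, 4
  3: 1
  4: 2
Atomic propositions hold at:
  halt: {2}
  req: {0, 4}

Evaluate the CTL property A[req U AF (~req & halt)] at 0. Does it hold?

No

Sat(~req) = {1, 2, 3}
Sat(~req & halt) = {2}
AF (~req & halt): least fixpoint, start Z0 = {2}, add states with every successor in Z. Z1 = {2, 4}; fixed.
Sat(AF (~req & halt)) = {2, 4}
A[req U AF (~req & halt)]: least fixpoint, start Z0 = Sat(AF (~req & halt)) = {2, 4}, add states in Sat(req) with every successor in Z. Already a fixed point.
Sat(A[req U AF (~req & halt)]) = {2, 4}
0 ∉ Sat(A[req U AF (~req & halt)]) = {2, 4}, so the formula does not hold at 0.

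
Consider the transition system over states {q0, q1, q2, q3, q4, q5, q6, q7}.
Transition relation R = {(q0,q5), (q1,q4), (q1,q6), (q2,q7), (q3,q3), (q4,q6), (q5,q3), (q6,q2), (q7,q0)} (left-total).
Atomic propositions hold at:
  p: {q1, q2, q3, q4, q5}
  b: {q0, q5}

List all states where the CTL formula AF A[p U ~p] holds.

{q0, q1, q2, q4, q6, q7}

Sat(~p) = {q0, q6, q7}
A[p U ~p]: least fixpoint, start Z0 = Sat(~p) = {q0, q6, q7}, add states in Sat(p) with every successor in Z. Z1 = {q0, q2, q4, q6, q7}; Z2 = {q0, q1, q2, q4, q6, q7}; fixed.
Sat(A[p U ~p]) = {q0, q1, q2, q4, q6, q7}
AF A[p U ~p]: least fixpoint, start Z0 = {q0, q1, q2, q4, q6, q7}, add states with every successor in Z. Already a fixed point.
Sat(AF A[p U ~p]) = {q0, q1, q2, q4, q6, q7}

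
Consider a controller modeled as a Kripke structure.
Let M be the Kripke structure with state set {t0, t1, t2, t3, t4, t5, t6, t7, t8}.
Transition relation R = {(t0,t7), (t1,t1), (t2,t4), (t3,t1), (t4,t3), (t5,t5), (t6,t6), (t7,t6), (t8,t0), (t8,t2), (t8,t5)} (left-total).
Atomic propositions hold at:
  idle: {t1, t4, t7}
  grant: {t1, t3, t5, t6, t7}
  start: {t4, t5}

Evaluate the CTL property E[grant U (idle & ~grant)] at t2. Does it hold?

No

Sat(~grant) = {t0, t2, t4, t8}
Sat(idle & ~grant) = {t4}
E[grant U (idle & ~grant)]: least fixpoint, start Z0 = Sat((idle & ~grant)) = {t4}, add states in Sat(grant) with some successor in Z. Already a fixed point.
Sat(E[grant U (idle & ~grant)]) = {t4}
t2 ∉ Sat(E[grant U (idle & ~grant)]) = {t4}, so the formula does not hold at t2.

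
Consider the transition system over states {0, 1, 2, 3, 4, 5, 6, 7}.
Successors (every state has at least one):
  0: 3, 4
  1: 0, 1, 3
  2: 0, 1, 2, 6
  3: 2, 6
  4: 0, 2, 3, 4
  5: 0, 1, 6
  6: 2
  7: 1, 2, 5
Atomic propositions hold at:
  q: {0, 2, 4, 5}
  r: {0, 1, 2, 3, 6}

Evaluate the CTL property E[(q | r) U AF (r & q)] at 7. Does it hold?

Sat(q | r) = {0, 1, 2, 3, 4, 5, 6}
Sat(r & q) = {0, 2}
AF (r & q): least fixpoint, start Z0 = {0, 2}, add states with every successor in Z. Z1 = {0, 2, 6}; Z2 = {0, 2, 3, 6}; fixed.
Sat(AF (r & q)) = {0, 2, 3, 6}
E[(q | r) U AF (r & q)]: least fixpoint, start Z0 = Sat(AF (r & q)) = {0, 2, 3, 6}, add states in Sat(q | r) with some successor in Z. Z1 = {0, 1, 2, 3, 4, 5, 6}; fixed.
Sat(E[(q | r) U AF (r & q)]) = {0, 1, 2, 3, 4, 5, 6}
7 ∉ Sat(E[(q | r) U AF (r & q)]) = {0, 1, 2, 3, 4, 5, 6}, so the formula does not hold at 7.

No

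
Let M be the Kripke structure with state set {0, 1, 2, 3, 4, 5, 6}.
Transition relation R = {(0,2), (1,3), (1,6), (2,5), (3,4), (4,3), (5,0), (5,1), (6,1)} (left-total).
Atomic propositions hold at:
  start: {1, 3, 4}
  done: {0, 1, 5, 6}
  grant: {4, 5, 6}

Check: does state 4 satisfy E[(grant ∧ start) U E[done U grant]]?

Yes

Sat(grant ∧ start) = {4}
E[done U grant]: least fixpoint, start Z0 = Sat(grant) = {4, 5, 6}, add states in Sat(done) with some successor in Z. Z1 = {1, 4, 5, 6}; fixed.
Sat(E[done U grant]) = {1, 4, 5, 6}
E[(grant ∧ start) U E[done U grant]]: least fixpoint, start Z0 = Sat(E[done U grant]) = {1, 4, 5, 6}, add states in Sat(grant ∧ start) with some successor in Z. Already a fixed point.
Sat(E[(grant ∧ start) U E[done U grant]]) = {1, 4, 5, 6}
4 ∈ Sat(E[(grant ∧ start) U E[done U grant]]) = {1, 4, 5, 6}, so the formula holds at 4.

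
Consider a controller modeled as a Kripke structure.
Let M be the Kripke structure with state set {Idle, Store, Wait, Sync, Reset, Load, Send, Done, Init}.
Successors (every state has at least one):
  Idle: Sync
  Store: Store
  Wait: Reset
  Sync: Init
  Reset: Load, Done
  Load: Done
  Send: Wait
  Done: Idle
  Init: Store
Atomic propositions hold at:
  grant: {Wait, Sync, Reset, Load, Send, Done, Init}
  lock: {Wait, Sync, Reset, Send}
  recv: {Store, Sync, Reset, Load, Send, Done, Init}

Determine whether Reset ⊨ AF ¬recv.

Sat(¬recv) = {Idle, Wait}
AF ¬recv: least fixpoint, start Z0 = {Idle, Wait}, add states with every successor in Z. Z1 = {Idle, Wait, Send, Done}; Z2 = {Idle, Wait, Load, Send, Done}; Z3 = {Idle, Wait, Reset, Load, Send, Done}; fixed.
Sat(AF ¬recv) = {Idle, Wait, Reset, Load, Send, Done}
Reset ∈ Sat(AF ¬recv) = {Idle, Wait, Reset, Load, Send, Done}, so the formula holds at Reset.

Yes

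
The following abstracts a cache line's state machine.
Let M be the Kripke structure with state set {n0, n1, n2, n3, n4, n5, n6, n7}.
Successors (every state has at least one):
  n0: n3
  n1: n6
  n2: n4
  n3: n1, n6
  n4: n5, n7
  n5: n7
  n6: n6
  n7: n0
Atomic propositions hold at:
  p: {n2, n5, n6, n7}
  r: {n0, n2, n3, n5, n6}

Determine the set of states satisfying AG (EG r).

{n6}

EG r: greatest fixpoint, start Z0 = {n0, n2, n3, n5, n6}, keep only states in Sat with some successor in Z. Z1 = {n0, n3, n6}; fixed.
Sat(EG r) = {n0, n3, n6}
AG (EG r): greatest fixpoint, start Z0 = {n0, n3, n6}, keep only states in Sat with every successor in Z. Z1 = {n0, n6}; Z2 = {n6}; fixed.
Sat(AG (EG r)) = {n6}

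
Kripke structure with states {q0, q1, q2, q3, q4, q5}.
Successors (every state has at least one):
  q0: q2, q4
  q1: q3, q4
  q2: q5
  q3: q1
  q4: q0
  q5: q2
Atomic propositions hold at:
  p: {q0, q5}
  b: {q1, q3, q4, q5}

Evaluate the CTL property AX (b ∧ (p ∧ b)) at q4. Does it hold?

No

Sat(p ∧ b) = {q5}
Sat(b ∧ (p ∧ b)) = {q5}
Sat(AX (b ∧ (p ∧ b))) = {s : every successor in {q5}} = {q2}
q4 ∉ Sat(AX (b ∧ (p ∧ b))) = {q2}, so the formula does not hold at q4.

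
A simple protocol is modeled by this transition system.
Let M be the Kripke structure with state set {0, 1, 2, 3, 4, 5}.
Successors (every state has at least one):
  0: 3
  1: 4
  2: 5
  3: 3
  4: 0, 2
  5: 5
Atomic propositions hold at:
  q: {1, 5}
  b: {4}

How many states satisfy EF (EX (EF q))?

4

EF q: least fixpoint, start Z0 = {1, 5}, add states with some successor in Z. Z1 = {1, 2, 5}; Z2 = {1, 2, 4, 5}; fixed.
Sat(EF q) = {1, 2, 4, 5}
Sat(EX (EF q)) = {s : some successor in {1, 2, 4, 5}} = {1, 2, 4, 5}
EF (EX (EF q)): least fixpoint, start Z0 = {1, 2, 4, 5}, add states with some successor in Z. Already a fixed point.
Sat(EF (EX (EF q))) = {1, 2, 4, 5}
|Sat(EF (EX (EF q)))| = |{1, 2, 4, 5}| = 4.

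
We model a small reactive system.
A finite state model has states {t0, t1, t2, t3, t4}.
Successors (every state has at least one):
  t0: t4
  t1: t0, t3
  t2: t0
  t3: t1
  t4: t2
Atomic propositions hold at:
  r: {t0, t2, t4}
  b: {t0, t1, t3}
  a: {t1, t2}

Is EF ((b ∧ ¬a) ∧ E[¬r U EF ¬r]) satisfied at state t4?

Sat(¬a) = {t0, t3, t4}
Sat(b ∧ ¬a) = {t0, t3}
Sat(¬r) = {t1, t3}
EF ¬r: least fixpoint, start Z0 = {t1, t3}, add states with some successor in Z. Already a fixed point.
Sat(EF ¬r) = {t1, t3}
E[¬r U EF ¬r]: least fixpoint, start Z0 = Sat(EF ¬r) = {t1, t3}, add states in Sat(¬r) with some successor in Z. Already a fixed point.
Sat(E[¬r U EF ¬r]) = {t1, t3}
Sat((b ∧ ¬a) ∧ E[¬r U EF ¬r]) = {t3}
EF ((b ∧ ¬a) ∧ E[¬r U EF ¬r]): least fixpoint, start Z0 = {t3}, add states with some successor in Z. Z1 = {t1, t3}; fixed.
Sat(EF ((b ∧ ¬a) ∧ E[¬r U EF ¬r])) = {t1, t3}
t4 ∉ Sat(EF ((b ∧ ¬a) ∧ E[¬r U EF ¬r])) = {t1, t3}, so the formula does not hold at t4.

No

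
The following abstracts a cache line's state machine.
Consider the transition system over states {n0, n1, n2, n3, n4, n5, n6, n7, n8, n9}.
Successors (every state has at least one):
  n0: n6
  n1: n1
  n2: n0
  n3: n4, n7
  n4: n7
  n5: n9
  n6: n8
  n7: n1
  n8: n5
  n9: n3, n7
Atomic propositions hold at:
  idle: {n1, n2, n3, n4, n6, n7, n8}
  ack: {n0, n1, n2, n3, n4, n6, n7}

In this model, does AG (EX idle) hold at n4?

Yes

Sat(EX idle) = {s : some successor in {n1, n2, n3, n4, n6, n7, n8}} = {n0, n1, n3, n4, n6, n7, n9}
AG (EX idle): greatest fixpoint, start Z0 = {n0, n1, n3, n4, n6, n7, n9}, keep only states in Sat with every successor in Z. Z1 = {n0, n1, n3, n4, n7, n9}; Z2 = {n1, n3, n4, n7, n9}; fixed.
Sat(AG (EX idle)) = {n1, n3, n4, n7, n9}
n4 ∈ Sat(AG (EX idle)) = {n1, n3, n4, n7, n9}, so the formula holds at n4.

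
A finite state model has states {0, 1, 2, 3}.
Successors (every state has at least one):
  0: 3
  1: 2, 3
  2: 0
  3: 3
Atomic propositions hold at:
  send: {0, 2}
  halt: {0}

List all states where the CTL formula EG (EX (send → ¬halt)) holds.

Sat(¬halt) = {1, 2, 3}
Sat(send → ¬halt) = {1, 2, 3}
Sat(EX (send → ¬halt)) = {s : some successor in {1, 2, 3}} = {0, 1, 3}
EG (EX (send → ¬halt)): greatest fixpoint, start Z0 = {0, 1, 3}, keep only states in Sat with some successor in Z. Already a fixed point.
Sat(EG (EX (send → ¬halt))) = {0, 1, 3}

{0, 1, 3}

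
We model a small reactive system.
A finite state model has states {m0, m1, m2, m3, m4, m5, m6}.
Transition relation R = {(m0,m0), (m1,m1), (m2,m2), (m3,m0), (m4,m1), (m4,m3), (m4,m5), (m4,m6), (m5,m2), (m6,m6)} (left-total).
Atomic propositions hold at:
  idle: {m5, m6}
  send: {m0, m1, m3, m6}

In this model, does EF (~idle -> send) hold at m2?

Sat(~idle) = {m0, m1, m2, m3, m4}
Sat(~idle -> send) = {m0, m1, m3, m5, m6}
EF (~idle -> send): least fixpoint, start Z0 = {m0, m1, m3, m5, m6}, add states with some successor in Z. Z1 = {m0, m1, m3, m4, m5, m6}; fixed.
Sat(EF (~idle -> send)) = {m0, m1, m3, m4, m5, m6}
m2 ∉ Sat(EF (~idle -> send)) = {m0, m1, m3, m4, m5, m6}, so the formula does not hold at m2.

No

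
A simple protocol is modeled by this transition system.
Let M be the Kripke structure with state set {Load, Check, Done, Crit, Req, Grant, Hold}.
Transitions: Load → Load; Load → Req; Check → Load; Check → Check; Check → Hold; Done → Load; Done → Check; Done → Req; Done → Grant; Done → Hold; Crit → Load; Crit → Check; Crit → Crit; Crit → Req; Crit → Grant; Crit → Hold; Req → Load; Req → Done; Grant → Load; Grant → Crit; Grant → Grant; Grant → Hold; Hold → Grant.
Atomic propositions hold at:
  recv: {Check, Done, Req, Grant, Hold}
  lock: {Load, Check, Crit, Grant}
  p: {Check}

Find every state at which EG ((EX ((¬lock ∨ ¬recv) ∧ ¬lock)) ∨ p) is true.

{Load, Check, Done, Crit, Req, Grant}

Sat(¬lock) = {Done, Req, Hold}
Sat(¬recv) = {Load, Crit}
Sat(¬lock ∨ ¬recv) = {Load, Done, Crit, Req, Hold}
Sat((¬lock ∨ ¬recv) ∧ ¬lock) = {Done, Req, Hold}
Sat(EX ((¬lock ∨ ¬recv) ∧ ¬lock)) = {s : some successor in {Done, Req, Hold}} = {Load, Check, Done, Crit, Req, Grant}
Sat((EX ((¬lock ∨ ¬recv) ∧ ¬lock)) ∨ p) = {Load, Check, Done, Crit, Req, Grant}
EG ((EX ((¬lock ∨ ¬recv) ∧ ¬lock)) ∨ p): greatest fixpoint, start Z0 = {Load, Check, Done, Crit, Req, Grant}, keep only states in Sat with some successor in Z. Already a fixed point.
Sat(EG ((EX ((¬lock ∨ ¬recv) ∧ ¬lock)) ∨ p)) = {Load, Check, Done, Crit, Req, Grant}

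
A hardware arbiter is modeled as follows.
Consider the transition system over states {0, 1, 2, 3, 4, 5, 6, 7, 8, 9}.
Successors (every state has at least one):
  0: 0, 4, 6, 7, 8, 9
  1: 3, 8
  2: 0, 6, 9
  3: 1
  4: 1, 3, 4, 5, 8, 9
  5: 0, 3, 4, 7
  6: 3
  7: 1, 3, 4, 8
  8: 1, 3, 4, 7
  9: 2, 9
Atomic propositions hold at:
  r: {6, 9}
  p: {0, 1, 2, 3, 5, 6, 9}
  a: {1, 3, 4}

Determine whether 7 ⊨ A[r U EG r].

EG r: greatest fixpoint, start Z0 = {6, 9}, keep only states in Sat with some successor in Z. Z1 = {9}; fixed.
Sat(EG r) = {9}
A[r U EG r]: least fixpoint, start Z0 = Sat(EG r) = {9}, add states in Sat(r) with every successor in Z. Already a fixed point.
Sat(A[r U EG r]) = {9}
7 ∉ Sat(A[r U EG r]) = {9}, so the formula does not hold at 7.

No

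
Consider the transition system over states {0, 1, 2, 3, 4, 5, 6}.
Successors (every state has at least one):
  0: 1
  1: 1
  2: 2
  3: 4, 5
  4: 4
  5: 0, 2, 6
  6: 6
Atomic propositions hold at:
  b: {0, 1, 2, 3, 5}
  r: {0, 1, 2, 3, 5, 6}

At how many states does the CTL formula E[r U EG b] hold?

EG b: greatest fixpoint, start Z0 = {0, 1, 2, 3, 5}, keep only states in Sat with some successor in Z. Already a fixed point.
Sat(EG b) = {0, 1, 2, 3, 5}
E[r U EG b]: least fixpoint, start Z0 = Sat(EG b) = {0, 1, 2, 3, 5}, add states in Sat(r) with some successor in Z. Already a fixed point.
Sat(E[r U EG b]) = {0, 1, 2, 3, 5}
|Sat(E[r U EG b])| = |{0, 1, 2, 3, 5}| = 5.

5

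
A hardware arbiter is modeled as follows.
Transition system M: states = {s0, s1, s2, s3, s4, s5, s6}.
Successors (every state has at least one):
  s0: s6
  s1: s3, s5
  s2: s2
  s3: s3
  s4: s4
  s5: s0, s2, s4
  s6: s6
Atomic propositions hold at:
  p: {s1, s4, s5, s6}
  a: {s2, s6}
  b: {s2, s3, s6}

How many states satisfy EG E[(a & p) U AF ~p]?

2

Sat(a & p) = {s6}
Sat(~p) = {s0, s2, s3}
AF ~p: least fixpoint, start Z0 = {s0, s2, s3}, add states with every successor in Z. Already a fixed point.
Sat(AF ~p) = {s0, s2, s3}
E[(a & p) U AF ~p]: least fixpoint, start Z0 = Sat(AF ~p) = {s0, s2, s3}, add states in Sat(a & p) with some successor in Z. Already a fixed point.
Sat(E[(a & p) U AF ~p]) = {s0, s2, s3}
EG E[(a & p) U AF ~p]: greatest fixpoint, start Z0 = {s0, s2, s3}, keep only states in Sat with some successor in Z. Z1 = {s2, s3}; fixed.
Sat(EG E[(a & p) U AF ~p]) = {s2, s3}
|Sat(EG E[(a & p) U AF ~p])| = |{s2, s3}| = 2.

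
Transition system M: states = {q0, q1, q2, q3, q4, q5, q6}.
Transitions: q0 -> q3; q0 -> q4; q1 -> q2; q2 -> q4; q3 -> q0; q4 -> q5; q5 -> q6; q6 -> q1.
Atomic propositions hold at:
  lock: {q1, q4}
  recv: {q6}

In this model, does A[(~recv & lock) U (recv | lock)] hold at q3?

Sat(~recv) = {q0, q1, q2, q3, q4, q5}
Sat(~recv & lock) = {q1, q4}
Sat(recv | lock) = {q1, q4, q6}
A[(~recv & lock) U (recv | lock)]: least fixpoint, start Z0 = Sat((recv | lock)) = {q1, q4, q6}, add states in Sat(~recv & lock) with every successor in Z. Already a fixed point.
Sat(A[(~recv & lock) U (recv | lock)]) = {q1, q4, q6}
q3 ∉ Sat(A[(~recv & lock) U (recv | lock)]) = {q1, q4, q6}, so the formula does not hold at q3.

No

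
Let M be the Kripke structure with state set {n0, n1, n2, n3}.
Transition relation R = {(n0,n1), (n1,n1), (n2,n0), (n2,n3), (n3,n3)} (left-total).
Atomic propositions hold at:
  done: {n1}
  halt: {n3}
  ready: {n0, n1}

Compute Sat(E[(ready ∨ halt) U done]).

Sat(ready ∨ halt) = {n0, n1, n3}
E[(ready ∨ halt) U done]: least fixpoint, start Z0 = Sat(done) = {n1}, add states in Sat(ready ∨ halt) with some successor in Z. Z1 = {n0, n1}; fixed.
Sat(E[(ready ∨ halt) U done]) = {n0, n1}

{n0, n1}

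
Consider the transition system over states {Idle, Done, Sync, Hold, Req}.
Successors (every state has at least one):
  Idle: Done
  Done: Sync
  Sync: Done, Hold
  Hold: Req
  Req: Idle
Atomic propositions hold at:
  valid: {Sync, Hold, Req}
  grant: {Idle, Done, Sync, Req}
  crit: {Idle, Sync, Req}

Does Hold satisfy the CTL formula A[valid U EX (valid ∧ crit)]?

Yes

Sat(valid ∧ crit) = {Sync, Req}
Sat(EX (valid ∧ crit)) = {s : some successor in {Sync, Req}} = {Done, Hold}
A[valid U EX (valid ∧ crit)]: least fixpoint, start Z0 = Sat(EX (valid ∧ crit)) = {Done, Hold}, add states in Sat(valid) with every successor in Z. Z1 = {Done, Sync, Hold}; fixed.
Sat(A[valid U EX (valid ∧ crit)]) = {Done, Sync, Hold}
Hold ∈ Sat(A[valid U EX (valid ∧ crit)]) = {Done, Sync, Hold}, so the formula holds at Hold.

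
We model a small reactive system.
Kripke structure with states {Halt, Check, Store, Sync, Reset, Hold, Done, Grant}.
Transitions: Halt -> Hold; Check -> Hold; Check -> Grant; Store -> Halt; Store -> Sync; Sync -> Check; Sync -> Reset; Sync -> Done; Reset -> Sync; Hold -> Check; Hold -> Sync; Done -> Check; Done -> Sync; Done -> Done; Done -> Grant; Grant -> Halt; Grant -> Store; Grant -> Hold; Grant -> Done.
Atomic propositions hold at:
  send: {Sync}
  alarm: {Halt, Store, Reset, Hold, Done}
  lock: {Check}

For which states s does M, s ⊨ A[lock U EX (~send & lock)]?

{Sync, Hold, Done}

Sat(~send) = {Halt, Check, Store, Reset, Hold, Done, Grant}
Sat(~send & lock) = {Check}
Sat(EX (~send & lock)) = {s : some successor in {Check}} = {Sync, Hold, Done}
A[lock U EX (~send & lock)]: least fixpoint, start Z0 = Sat(EX (~send & lock)) = {Sync, Hold, Done}, add states in Sat(lock) with every successor in Z. Already a fixed point.
Sat(A[lock U EX (~send & lock)]) = {Sync, Hold, Done}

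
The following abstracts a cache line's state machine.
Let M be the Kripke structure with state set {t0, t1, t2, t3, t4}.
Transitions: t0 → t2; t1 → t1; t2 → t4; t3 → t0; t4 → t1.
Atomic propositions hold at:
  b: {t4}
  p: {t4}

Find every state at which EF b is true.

EF b: least fixpoint, start Z0 = {t4}, add states with some successor in Z. Z1 = {t2, t4}; Z2 = {t0, t2, t4}; Z3 = {t0, t2, t3, t4}; fixed.
Sat(EF b) = {t0, t2, t3, t4}

{t0, t2, t3, t4}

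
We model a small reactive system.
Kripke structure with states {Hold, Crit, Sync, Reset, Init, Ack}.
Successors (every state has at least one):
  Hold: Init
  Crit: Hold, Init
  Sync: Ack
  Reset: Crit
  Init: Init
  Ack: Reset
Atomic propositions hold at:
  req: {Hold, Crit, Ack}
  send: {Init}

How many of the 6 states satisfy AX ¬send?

3

Sat(¬send) = {Hold, Crit, Sync, Reset, Ack}
Sat(AX ¬send) = {s : every successor in {Hold, Crit, Sync, Reset, Ack}} = {Sync, Reset, Ack}
|Sat(AX ¬send)| = |{Sync, Reset, Ack}| = 3.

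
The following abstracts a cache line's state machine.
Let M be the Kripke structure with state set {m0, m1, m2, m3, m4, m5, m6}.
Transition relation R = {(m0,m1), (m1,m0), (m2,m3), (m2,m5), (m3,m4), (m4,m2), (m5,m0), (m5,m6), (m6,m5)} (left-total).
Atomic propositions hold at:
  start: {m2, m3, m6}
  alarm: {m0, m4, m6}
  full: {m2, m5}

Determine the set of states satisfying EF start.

{m2, m3, m4, m5, m6}

EF start: least fixpoint, start Z0 = {m2, m3, m6}, add states with some successor in Z. Z1 = {m2, m3, m4, m5, m6}; fixed.
Sat(EF start) = {m2, m3, m4, m5, m6}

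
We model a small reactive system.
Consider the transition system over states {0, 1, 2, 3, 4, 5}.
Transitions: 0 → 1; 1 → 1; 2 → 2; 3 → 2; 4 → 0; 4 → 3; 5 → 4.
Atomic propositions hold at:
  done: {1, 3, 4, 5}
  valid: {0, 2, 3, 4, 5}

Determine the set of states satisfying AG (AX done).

Sat(AX done) = {s : every successor in {1, 3, 4, 5}} = {0, 1, 5}
AG (AX done): greatest fixpoint, start Z0 = {0, 1, 5}, keep only states in Sat with every successor in Z. Z1 = {0, 1}; fixed.
Sat(AG (AX done)) = {0, 1}

{0, 1}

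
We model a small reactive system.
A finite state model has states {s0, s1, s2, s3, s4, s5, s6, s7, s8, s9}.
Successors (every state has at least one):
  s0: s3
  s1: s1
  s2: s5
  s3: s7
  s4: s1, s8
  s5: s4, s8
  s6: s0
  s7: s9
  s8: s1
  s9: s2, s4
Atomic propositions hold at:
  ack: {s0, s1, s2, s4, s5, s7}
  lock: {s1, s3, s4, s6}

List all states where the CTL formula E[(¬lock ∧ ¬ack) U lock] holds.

Sat(¬lock) = {s0, s2, s5, s7, s8, s9}
Sat(¬ack) = {s3, s6, s8, s9}
Sat(¬lock ∧ ¬ack) = {s8, s9}
E[(¬lock ∧ ¬ack) U lock]: least fixpoint, start Z0 = Sat(lock) = {s1, s3, s4, s6}, add states in Sat(¬lock ∧ ¬ack) with some successor in Z. Z1 = {s1, s3, s4, s6, s8, s9}; fixed.
Sat(E[(¬lock ∧ ¬ack) U lock]) = {s1, s3, s4, s6, s8, s9}

{s1, s3, s4, s6, s8, s9}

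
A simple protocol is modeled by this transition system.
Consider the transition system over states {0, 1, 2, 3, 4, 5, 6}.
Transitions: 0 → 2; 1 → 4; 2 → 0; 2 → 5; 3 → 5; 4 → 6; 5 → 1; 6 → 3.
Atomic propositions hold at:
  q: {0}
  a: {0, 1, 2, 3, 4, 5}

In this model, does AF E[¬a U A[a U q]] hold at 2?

Sat(¬a) = {6}
A[a U q]: least fixpoint, start Z0 = Sat(q) = {0}, add states in Sat(a) with every successor in Z. Already a fixed point.
Sat(A[a U q]) = {0}
E[¬a U A[a U q]]: least fixpoint, start Z0 = Sat(A[a U q]) = {0}, add states in Sat(¬a) with some successor in Z. Already a fixed point.
Sat(E[¬a U A[a U q]]) = {0}
AF E[¬a U A[a U q]]: least fixpoint, start Z0 = {0}, add states with every successor in Z. Already a fixed point.
Sat(AF E[¬a U A[a U q]]) = {0}
2 ∉ Sat(AF E[¬a U A[a U q]]) = {0}, so the formula does not hold at 2.

No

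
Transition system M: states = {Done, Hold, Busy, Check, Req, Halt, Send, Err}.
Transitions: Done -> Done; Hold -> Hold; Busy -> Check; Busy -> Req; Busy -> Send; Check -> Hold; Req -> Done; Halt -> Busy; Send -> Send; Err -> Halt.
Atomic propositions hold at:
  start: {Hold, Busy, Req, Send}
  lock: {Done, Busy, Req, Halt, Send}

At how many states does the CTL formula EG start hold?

EG start: greatest fixpoint, start Z0 = {Hold, Busy, Req, Send}, keep only states in Sat with some successor in Z. Z1 = {Hold, Busy, Send}; fixed.
Sat(EG start) = {Hold, Busy, Send}
|Sat(EG start)| = |{Hold, Busy, Send}| = 3.

3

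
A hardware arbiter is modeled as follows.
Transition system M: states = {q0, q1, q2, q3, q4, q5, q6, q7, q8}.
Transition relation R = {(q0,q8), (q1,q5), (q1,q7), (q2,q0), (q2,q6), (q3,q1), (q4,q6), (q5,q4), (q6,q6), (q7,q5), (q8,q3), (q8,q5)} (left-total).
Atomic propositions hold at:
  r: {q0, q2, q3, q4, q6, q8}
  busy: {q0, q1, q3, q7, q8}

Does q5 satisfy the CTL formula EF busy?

EF busy: least fixpoint, start Z0 = {q0, q1, q3, q7, q8}, add states with some successor in Z. Z1 = {q0, q1, q2, q3, q7, q8}; fixed.
Sat(EF busy) = {q0, q1, q2, q3, q7, q8}
q5 ∉ Sat(EF busy) = {q0, q1, q2, q3, q7, q8}, so the formula does not hold at q5.

No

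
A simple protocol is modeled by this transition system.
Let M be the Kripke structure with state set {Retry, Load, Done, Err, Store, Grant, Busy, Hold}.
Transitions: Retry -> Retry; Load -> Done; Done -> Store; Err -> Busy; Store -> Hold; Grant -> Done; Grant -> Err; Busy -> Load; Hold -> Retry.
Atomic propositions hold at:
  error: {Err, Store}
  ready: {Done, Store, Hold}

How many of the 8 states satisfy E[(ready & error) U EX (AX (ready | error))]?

Sat(ready & error) = {Store}
Sat(ready | error) = {Done, Err, Store, Hold}
Sat(AX (ready | error)) = {s : every successor in {Done, Err, Store, Hold}} = {Load, Done, Store, Grant}
Sat(EX (AX (ready | error))) = {s : some successor in {Load, Done, Store, Grant}} = {Load, Done, Grant, Busy}
E[(ready & error) U EX (AX (ready | error))]: least fixpoint, start Z0 = Sat(EX (AX (ready | error))) = {Load, Done, Grant, Busy}, add states in Sat(ready & error) with some successor in Z. Already a fixed point.
Sat(E[(ready & error) U EX (AX (ready | error))]) = {Load, Done, Grant, Busy}
|Sat(E[(ready & error) U EX (AX (ready | error))])| = |{Load, Done, Grant, Busy}| = 4.

4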